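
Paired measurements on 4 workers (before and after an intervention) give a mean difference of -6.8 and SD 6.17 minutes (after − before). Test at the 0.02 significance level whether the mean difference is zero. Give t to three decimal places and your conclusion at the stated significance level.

H0: μ_d = 0; H1: μ_d ≠ 0 (paired t-test on the differences, two-sided).
t = d̄/(s_d/√n) = -6.8/(6.17/√4) = -2.204
df = n − 1 = 3
Two-sided p-value ≈ 0.115
Since p ≈ 0.115 > α = 0.02, fail to reject H0; the evidence is not statistically significant.

t = -2.204; fail to reject H0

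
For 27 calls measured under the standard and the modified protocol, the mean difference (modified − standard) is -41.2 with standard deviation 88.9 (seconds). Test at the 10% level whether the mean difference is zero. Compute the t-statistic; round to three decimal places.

-2.408

H0: μ_d = 0; H1: μ_d ≠ 0 (paired t-test on the differences, two-sided).
t = d̄/(s_d/√n) = -41.2/(88.9/√27) = -2.408
df = n − 1 = 26
Two-sided p-value ≈ 0.0234
Since p ≈ 0.0234 < α = 0.1, reject H0; the data support H1.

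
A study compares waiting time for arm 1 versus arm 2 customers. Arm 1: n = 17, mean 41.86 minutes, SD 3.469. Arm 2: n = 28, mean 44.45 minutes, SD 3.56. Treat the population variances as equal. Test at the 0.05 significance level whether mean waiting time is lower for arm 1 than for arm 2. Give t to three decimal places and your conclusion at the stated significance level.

Let group 1 = arm 1, group 2 = arm 2. H0: μ_1 = μ_2; H1: μ_1 < μ_2 (two-sample pooled-variance t-test, left-tailed).
s_p² = [(17−1)·3.469² + (28−1)·3.56²]/(17+28−2) = 12.4356
t = (41.86 − 44.45)/√[12.4356·(1/17 + 1/28)] = -2.389
df = n₁ + n₂ − 2 = 43
p-value = P(T ≤ -2.389) ≈ 0.011
Since p ≈ 0.011 < α = 0.05, reject H0; the data support H1.

t = -2.389; reject H0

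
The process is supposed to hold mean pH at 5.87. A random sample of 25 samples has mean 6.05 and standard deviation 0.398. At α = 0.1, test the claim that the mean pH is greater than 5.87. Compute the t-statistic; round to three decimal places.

H0: μ = 5.87; H1: μ > 5.87 (one-sample t-test, right-tailed).
t = (x̄ − μ₀)/(s/√n) = (6.05 − 5.87)/(0.398/√25) = 2.261
df = n − 1 = 24
p-value = P(T ≥ 2.261) ≈ 0.017
Since p ≈ 0.017 < α = 0.1, reject H0; the evidence is statistically significant.

2.261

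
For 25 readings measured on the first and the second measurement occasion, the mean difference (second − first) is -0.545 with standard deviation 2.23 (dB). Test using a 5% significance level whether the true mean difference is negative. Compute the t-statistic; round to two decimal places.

H0: μ_d = 0; H1: μ_d < 0 (paired t-test on the differences, left-tailed).
t = d̄/(s_d/√n) = -0.545/(2.23/√25) = -1.22
df = n − 1 = 24
p-value = P(T ≤ -1.22) ≈ 0.117
Since p ≈ 0.117 > α = 0.05, fail to reject H0; the data do not provide sufficient evidence against H0.

-1.22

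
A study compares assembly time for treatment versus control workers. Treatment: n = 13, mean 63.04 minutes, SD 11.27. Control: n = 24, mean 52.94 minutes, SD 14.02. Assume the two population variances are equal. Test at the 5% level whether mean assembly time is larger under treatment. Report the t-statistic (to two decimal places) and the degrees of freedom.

Let group 1 = treatment, group 2 = control. H0: μ_1 = μ_2; H1: μ_1 > μ_2 (two-sample pooled-variance t-test, right-tailed).
s_p² = [(13−1)·11.27² + (24−1)·14.02²]/(13+24−2) = 172.716
t = (63.04 − 52.94)/√[172.716·(1/13 + 1/24)] = 2.23
df = n₁ + n₂ − 2 = 35
p-value = P(T ≥ 2.23) ≈ 0.0161
Since p ≈ 0.0161 < α = 0.05, reject H0; the evidence is statistically significant.

t = 2.23, df = 35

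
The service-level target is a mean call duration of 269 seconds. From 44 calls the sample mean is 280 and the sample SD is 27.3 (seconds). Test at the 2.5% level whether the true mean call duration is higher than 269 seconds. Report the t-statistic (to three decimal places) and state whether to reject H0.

t = 2.673; reject H0

H0: μ = 269; H1: μ > 269 (one-sample t-test, right-tailed).
t = (x̄ − μ₀)/(s/√n) = (280 − 269)/(27.3/√44) = 2.673
df = n − 1 = 43
p-value = P(T ≥ 2.673) ≈ 0.005
Since p ≈ 0.005 < α = 0.025, reject H0; the data support H1.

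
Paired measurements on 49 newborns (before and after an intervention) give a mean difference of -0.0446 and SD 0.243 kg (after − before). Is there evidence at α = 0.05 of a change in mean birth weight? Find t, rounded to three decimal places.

H0: μ_d = 0; H1: μ_d ≠ 0 (paired t-test on the differences, two-sided).
t = d̄/(s_d/√n) = -0.0446/(0.243/√49) = -1.285
df = n − 1 = 48
Two-sided p-value ≈ 0.2050
Since p ≈ 0.2050 > α = 0.05, fail to reject H0; the data do not provide sufficient evidence against H0.

-1.285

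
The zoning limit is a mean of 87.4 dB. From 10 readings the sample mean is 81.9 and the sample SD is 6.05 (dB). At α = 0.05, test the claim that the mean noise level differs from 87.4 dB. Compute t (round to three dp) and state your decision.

H0: μ = 87.4; H1: μ ≠ 87.4 (one-sample t-test, two-sided).
t = (x̄ − μ₀)/(s/√n) = (81.9 − 87.4)/(6.05/√10) = -2.875
df = n − 1 = 9
Two-sided p-value ≈ 0.018
Since p ≈ 0.018 < α = 0.05, reject H0; the data support H1.

t = -2.875; reject H0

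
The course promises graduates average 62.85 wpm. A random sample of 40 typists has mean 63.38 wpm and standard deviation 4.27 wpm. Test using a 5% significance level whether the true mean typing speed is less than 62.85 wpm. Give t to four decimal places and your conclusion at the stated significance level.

t = 0.7850; fail to reject H0

H0: μ = 62.85; H1: μ < 62.85 (one-sample t-test, left-tailed).
t = (x̄ − μ₀)/(s/√n) = (63.38 − 62.85)/(4.27/√40) = 0.7850
df = n − 1 = 39
p-value = P(T ≤ 0.7850) ≈ 0.781
Since p ≈ 0.781 > α = 0.05, fail to reject H0; the data do not provide sufficient evidence against H0.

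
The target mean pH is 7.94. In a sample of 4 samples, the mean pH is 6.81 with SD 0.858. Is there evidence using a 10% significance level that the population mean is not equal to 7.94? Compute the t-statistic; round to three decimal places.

H0: μ = 7.94; H1: μ ≠ 7.94 (one-sample t-test, two-sided).
t = (x̄ − μ₀)/(s/√n) = (6.81 − 7.94)/(0.858/√4) = -2.634
df = n − 1 = 3
Two-sided p-value ≈ 0.0781
Since p ≈ 0.0781 < α = 0.1, reject H0; the data support H1.

-2.634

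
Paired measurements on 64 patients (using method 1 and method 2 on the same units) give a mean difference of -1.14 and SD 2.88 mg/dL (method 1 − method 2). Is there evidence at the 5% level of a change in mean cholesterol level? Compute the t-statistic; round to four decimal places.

H0: μ_d = 0; H1: μ_d ≠ 0 (paired t-test on the differences, two-sided).
t = d̄/(s_d/√n) = -1.14/(2.88/√64) = -3.1667
df = n − 1 = 63
Two-sided p-value ≈ 0.002
Since p ≈ 0.002 < α = 0.05, reject H0; the data support H1.

-3.1667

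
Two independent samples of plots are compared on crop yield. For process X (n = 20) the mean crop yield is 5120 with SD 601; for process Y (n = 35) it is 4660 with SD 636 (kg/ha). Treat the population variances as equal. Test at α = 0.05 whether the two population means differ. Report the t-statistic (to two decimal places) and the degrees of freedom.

Let group 1 = process X, group 2 = process Y. H0: μ_1 = μ_2; H1: μ_1 ≠ μ_2 (two-sample pooled-variance t-test, two-sided).
s_p² = [(20−1)·601² + (35−1)·636²]/(20+35−2) = 388975
t = (5120 − 4660)/√[388975·(1/20 + 1/35)] = 2.63
df = n₁ + n₂ − 2 = 53
Two-sided p-value ≈ 0.011
Since p ≈ 0.011 < α = 0.05, reject H0; the evidence is statistically significant.

t = 2.63, df = 53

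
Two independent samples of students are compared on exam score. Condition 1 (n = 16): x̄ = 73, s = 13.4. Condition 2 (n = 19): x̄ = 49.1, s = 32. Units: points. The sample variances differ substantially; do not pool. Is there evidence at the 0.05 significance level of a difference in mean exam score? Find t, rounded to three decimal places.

Let group 1 = condition 1, group 2 = condition 2. H0: μ_1 = μ_2; H1: μ_1 ≠ μ_2 (Welch's two-sample t-test, two-sided).
t = (x̄_1 − x̄_2)/√(s_1²/n_1 + s_2²/n_2) = (73 − 49.1)/√(13.4²/16 + 32²/19) = 2.962
Welch–Satterthwaite df ≈ 24.98
Two-sided p-value ≈ 0.0066
Since p ≈ 0.0066 < α = 0.05, reject H0; the evidence is statistically significant.

2.962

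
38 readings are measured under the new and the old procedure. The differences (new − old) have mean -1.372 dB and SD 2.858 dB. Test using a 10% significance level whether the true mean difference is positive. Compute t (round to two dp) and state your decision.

H0: μ_d = 0; H1: μ_d > 0 (paired t-test on the differences, right-tailed).
t = d̄/(s_d/√n) = -1.372/(2.858/√38) = -2.96
df = n − 1 = 37
p-value = P(T ≥ -2.96) ≈ 0.997
Since p ≈ 0.997 > α = 0.1, fail to reject H0; the data do not provide sufficient evidence against H0.

t = -2.96; fail to reject H0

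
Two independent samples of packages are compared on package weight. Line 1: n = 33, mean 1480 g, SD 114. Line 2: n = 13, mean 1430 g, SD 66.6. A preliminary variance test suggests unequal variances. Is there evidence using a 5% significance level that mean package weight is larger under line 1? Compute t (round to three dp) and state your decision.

Let group 1 = line 1, group 2 = line 2. H0: μ_1 = μ_2; H1: μ_1 > μ_2 (Welch's two-sample t-test, right-tailed).
t = (x̄_1 − x̄_2)/√(s_1²/n_1 + s_2²/n_2) = (1480 − 1430)/√(114²/33 + 66.6²/13) = 1.844
Welch–Satterthwaite df ≈ 37.14
p-value = P(T ≥ 1.844) ≈ 0.037
Since p ≈ 0.037 < α = 0.05, reject H0; the evidence is statistically significant.

t = 1.844; reject H0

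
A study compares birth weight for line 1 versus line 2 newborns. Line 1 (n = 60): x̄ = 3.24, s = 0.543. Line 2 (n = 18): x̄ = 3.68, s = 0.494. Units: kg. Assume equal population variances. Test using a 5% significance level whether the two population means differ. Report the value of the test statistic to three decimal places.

-3.075

Let group 1 = line 1, group 2 = line 2. H0: μ_1 = μ_2; H1: μ_1 ≠ μ_2 (two-sample pooled-variance t-test, two-sided).
s_p² = [(60−1)·0.543² + (18−1)·0.494²]/(60+18−2) = 0.283483
t = (3.24 − 3.68)/√[0.283483·(1/60 + 1/18)] = -3.075
df = n₁ + n₂ − 2 = 76
Two-sided p-value ≈ 0.003
Since p ≈ 0.003 < α = 0.05, reject H0; the evidence is statistically significant.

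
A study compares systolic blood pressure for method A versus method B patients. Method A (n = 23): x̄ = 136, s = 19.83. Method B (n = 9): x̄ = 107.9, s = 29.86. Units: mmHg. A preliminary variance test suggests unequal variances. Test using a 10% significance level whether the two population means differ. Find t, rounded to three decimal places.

Let group 1 = method A, group 2 = method B. H0: μ_1 = μ_2; H1: μ_1 ≠ μ_2 (Welch's two-sample t-test, two-sided).
t = (x̄_1 − x̄_2)/√(s_1²/n_1 + s_2²/n_2) = (136 − 107.9)/√(19.83²/23 + 29.86²/9) = 2.607
Welch–Satterthwaite df ≈ 10.88
Two-sided p-value ≈ 0.025
Since p ≈ 0.025 < α = 0.1, reject H0; the evidence is statistically significant.

2.607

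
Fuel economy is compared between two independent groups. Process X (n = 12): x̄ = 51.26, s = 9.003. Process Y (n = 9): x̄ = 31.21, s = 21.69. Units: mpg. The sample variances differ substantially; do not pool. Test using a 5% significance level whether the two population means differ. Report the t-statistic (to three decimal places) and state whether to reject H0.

t = 2.610; reject H0

Let group 1 = process X, group 2 = process Y. H0: μ_1 = μ_2; H1: μ_1 ≠ μ_2 (Welch's two-sample t-test, two-sided).
t = (x̄_1 − x̄_2)/√(s_1²/n_1 + s_2²/n_2) = (51.26 − 31.21)/√(9.003²/12 + 21.69²/9) = 2.610
Welch–Satterthwaite df ≈ 10.08
Two-sided p-value ≈ 0.0259
Since p ≈ 0.0259 < α = 0.05, reject H0; the data support H1.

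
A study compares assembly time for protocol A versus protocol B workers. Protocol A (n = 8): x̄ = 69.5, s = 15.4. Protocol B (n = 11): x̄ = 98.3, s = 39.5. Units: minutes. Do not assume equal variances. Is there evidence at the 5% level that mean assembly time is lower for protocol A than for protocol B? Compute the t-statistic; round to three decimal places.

-2.199

Let group 1 = protocol A, group 2 = protocol B. H0: μ_1 = μ_2; H1: μ_1 < μ_2 (Welch's two-sample t-test, left-tailed).
t = (x̄_1 − x̄_2)/√(s_1²/n_1 + s_2²/n_2) = (69.5 − 98.3)/√(15.4²/8 + 39.5²/11) = -2.199
Welch–Satterthwaite df ≈ 13.76
p-value = P(T ≤ -2.199) ≈ 0.0227
Since p ≈ 0.0227 < α = 0.05, reject H0; the evidence is statistically significant.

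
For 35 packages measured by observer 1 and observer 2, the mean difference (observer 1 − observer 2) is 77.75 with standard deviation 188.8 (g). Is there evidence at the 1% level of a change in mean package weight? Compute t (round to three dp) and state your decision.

H0: μ_d = 0; H1: μ_d ≠ 0 (paired t-test on the differences, two-sided).
t = d̄/(s_d/√n) = 77.75/(188.8/√35) = 2.436
df = n − 1 = 34
Two-sided p-value ≈ 0.020
Since p ≈ 0.020 > α = 0.01, fail to reject H0; the evidence is not statistically significant.

t = 2.436; fail to reject H0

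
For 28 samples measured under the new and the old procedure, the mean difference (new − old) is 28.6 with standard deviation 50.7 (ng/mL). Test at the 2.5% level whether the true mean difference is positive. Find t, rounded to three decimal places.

H0: μ_d = 0; H1: μ_d > 0 (paired t-test on the differences, right-tailed).
t = d̄/(s_d/√n) = 28.6/(50.7/√28) = 2.985
df = n − 1 = 27
p-value = P(T ≥ 2.985) ≈ 0.0030
Since p ≈ 0.0030 < α = 0.025, reject H0; the evidence is statistically significant.

2.985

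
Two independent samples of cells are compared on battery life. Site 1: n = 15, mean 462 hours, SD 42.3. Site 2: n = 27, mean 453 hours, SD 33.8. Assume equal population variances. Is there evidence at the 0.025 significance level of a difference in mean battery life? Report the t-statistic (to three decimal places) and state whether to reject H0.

t = 0.755; fail to reject H0

Let group 1 = site 1, group 2 = site 2. H0: μ_1 = μ_2; H1: μ_1 ≠ μ_2 (two-sample pooled-variance t-test, two-sided).
s_p² = [(15−1)·42.3² + (27−1)·33.8²]/(15+27−2) = 1368.84
t = (462 − 453)/√[1368.84·(1/15 + 1/27)] = 0.755
df = n₁ + n₂ − 2 = 40
Two-sided p-value ≈ 0.454
Since p ≈ 0.454 > α = 0.025, fail to reject H0; the evidence is not statistically significant.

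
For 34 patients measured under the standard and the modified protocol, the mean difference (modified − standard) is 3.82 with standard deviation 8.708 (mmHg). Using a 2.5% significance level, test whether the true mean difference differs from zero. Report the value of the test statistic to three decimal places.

2.558

H0: μ_d = 0; H1: μ_d ≠ 0 (paired t-test on the differences, two-sided).
t = d̄/(s_d/√n) = 3.82/(8.708/√34) = 2.558
df = n − 1 = 33
Two-sided p-value ≈ 0.015
Since p ≈ 0.015 < α = 0.025, reject H0; the evidence is statistically significant.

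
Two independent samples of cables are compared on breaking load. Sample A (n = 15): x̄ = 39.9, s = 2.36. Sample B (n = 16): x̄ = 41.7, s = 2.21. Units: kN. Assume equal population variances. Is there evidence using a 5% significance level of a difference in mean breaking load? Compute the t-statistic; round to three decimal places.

-2.193

Let group 1 = sample A, group 2 = sample B. H0: μ_1 = μ_2; H1: μ_1 ≠ μ_2 (two-sample pooled-variance t-test, two-sided).
s_p² = [(15−1)·2.36² + (16−1)·2.21²]/(15+16−2) = 5.21503
t = (39.9 − 41.7)/√[5.21503·(1/15 + 1/16)] = -2.193
df = n₁ + n₂ − 2 = 29
Two-sided p-value ≈ 0.036
Since p ≈ 0.036 < α = 0.05, reject H0; the data support H1.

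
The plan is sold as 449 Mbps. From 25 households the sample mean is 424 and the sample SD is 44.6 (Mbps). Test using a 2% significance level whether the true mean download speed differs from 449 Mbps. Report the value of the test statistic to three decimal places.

H0: μ = 449; H1: μ ≠ 449 (one-sample t-test, two-sided).
t = (x̄ − μ₀)/(s/√n) = (424 − 449)/(44.6/√25) = -2.803
df = n − 1 = 24
Two-sided p-value ≈ 0.0099
Since p ≈ 0.0099 < α = 0.02, reject H0; the data support H1.

-2.803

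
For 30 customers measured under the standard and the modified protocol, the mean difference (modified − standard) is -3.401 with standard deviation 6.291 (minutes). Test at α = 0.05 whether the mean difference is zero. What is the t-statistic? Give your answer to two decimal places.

-2.96

H0: μ_d = 0; H1: μ_d ≠ 0 (paired t-test on the differences, two-sided).
t = d̄/(s_d/√n) = -3.401/(6.291/√30) = -2.96
df = n − 1 = 29
Two-sided p-value ≈ 0.006
Since p ≈ 0.006 < α = 0.05, reject H0; the evidence is statistically significant.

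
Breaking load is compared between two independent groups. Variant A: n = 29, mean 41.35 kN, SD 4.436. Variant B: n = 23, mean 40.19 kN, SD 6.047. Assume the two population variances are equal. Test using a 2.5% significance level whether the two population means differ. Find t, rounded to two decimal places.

Let group 1 = variant A, group 2 = variant B. H0: μ_1 = μ_2; H1: μ_1 ≠ μ_2 (two-sample pooled-variance t-test, two-sided).
s_p² = [(29−1)·4.436² + (23−1)·6.047²]/(29+23−2) = 27.1089
t = (41.35 − 40.19)/√[27.1089·(1/29 + 1/23)] = 0.80
df = n₁ + n₂ − 2 = 50
Two-sided p-value ≈ 0.4287
Since p ≈ 0.4287 > α = 0.025, fail to reject H0; the data do not provide sufficient evidence against H0.

0.80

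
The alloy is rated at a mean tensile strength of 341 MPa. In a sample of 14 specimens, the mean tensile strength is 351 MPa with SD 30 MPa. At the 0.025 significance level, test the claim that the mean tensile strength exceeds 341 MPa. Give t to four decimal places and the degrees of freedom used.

H0: μ = 341; H1: μ > 341 (one-sample t-test, right-tailed).
t = (x̄ − μ₀)/(s/√n) = (351 − 341)/(30/√14) = 1.2472
df = n − 1 = 13
p-value = P(T ≥ 1.2472) ≈ 0.117
Since p ≈ 0.117 > α = 0.025, fail to reject H0; the evidence is not statistically significant.

t = 1.2472, df = 13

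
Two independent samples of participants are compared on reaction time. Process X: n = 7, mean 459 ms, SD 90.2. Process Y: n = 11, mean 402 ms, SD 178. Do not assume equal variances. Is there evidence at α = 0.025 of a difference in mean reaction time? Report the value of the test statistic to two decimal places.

0.90

Let group 1 = process X, group 2 = process Y. H0: μ_1 = μ_2; H1: μ_1 ≠ μ_2 (Welch's two-sample t-test, two-sided).
t = (x̄_1 − x̄_2)/√(s_1²/n_1 + s_2²/n_2) = (459 − 402)/√(90.2²/7 + 178²/11) = 0.90
Welch–Satterthwaite df ≈ 15.49
Two-sided p-value ≈ 0.384
Since p ≈ 0.384 > α = 0.025, fail to reject H0; the data do not provide sufficient evidence against H0.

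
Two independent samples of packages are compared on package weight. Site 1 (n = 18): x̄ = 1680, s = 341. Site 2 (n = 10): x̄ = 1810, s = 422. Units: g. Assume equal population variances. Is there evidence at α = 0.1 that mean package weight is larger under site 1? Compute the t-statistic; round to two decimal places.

Let group 1 = site 1, group 2 = site 2. H0: μ_1 = μ_2; H1: μ_1 > μ_2 (two-sample pooled-variance t-test, right-tailed).
s_p² = [(18−1)·341² + (10−1)·422²]/(18+10−2) = 137674
t = (1680 − 1810)/√[137674·(1/18 + 1/10)] = -0.89
df = n₁ + n₂ − 2 = 26
p-value = P(T ≥ -0.89) ≈ 0.8087
Since p ≈ 0.8087 > α = 0.1, fail to reject H0; the evidence is not statistically significant.

-0.89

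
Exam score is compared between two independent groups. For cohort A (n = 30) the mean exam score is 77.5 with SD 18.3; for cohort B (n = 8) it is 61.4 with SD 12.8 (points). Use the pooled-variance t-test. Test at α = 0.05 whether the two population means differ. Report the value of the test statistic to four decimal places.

Let group 1 = cohort A, group 2 = cohort B. H0: μ_1 = μ_2; H1: μ_1 ≠ μ_2 (two-sample pooled-variance t-test, two-sided).
s_p² = [(30−1)·18.3² + (8−1)·12.8²]/(30+8−2) = 301.63
t = (77.5 − 61.4)/√[301.63·(1/30 + 1/8)] = 2.3297
df = n₁ + n₂ − 2 = 36
Two-sided p-value ≈ 0.0255
Since p ≈ 0.0255 < α = 0.05, reject H0; the evidence is statistically significant.

2.3297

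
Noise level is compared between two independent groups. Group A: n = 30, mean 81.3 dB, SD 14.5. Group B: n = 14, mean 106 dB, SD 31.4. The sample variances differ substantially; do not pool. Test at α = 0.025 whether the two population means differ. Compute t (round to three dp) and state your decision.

Let group 1 = group A, group 2 = group B. H0: μ_1 = μ_2; H1: μ_1 ≠ μ_2 (Welch's two-sample t-test, two-sided).
t = (x̄_1 − x̄_2)/√(s_1²/n_1 + s_2²/n_2) = (81.3 − 106)/√(14.5²/30 + 31.4²/14) = -2.807
Welch–Satterthwaite df ≈ 15.65
Two-sided p-value ≈ 0.0129
Since p ≈ 0.0129 < α = 0.025, reject H0; the evidence is statistically significant.

t = -2.807; reject H0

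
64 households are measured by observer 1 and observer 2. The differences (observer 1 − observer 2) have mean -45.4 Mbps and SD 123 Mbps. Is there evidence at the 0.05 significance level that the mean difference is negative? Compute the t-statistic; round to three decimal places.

-2.953

H0: μ_d = 0; H1: μ_d < 0 (paired t-test on the differences, left-tailed).
t = d̄/(s_d/√n) = -45.4/(123/√64) = -2.953
df = n − 1 = 63
p-value = P(T ≤ -2.953) ≈ 0.0022
Since p ≈ 0.0022 < α = 0.05, reject H0; the data support H1.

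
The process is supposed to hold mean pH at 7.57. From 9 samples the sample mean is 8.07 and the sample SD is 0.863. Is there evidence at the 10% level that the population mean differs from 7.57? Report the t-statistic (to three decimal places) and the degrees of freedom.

H0: μ = 7.57; H1: μ ≠ 7.57 (one-sample t-test, two-sided).
t = (x̄ − μ₀)/(s/√n) = (8.07 − 7.57)/(0.863/√9) = 1.738
df = n − 1 = 8
Two-sided p-value ≈ 0.1204
Since p ≈ 0.1204 > α = 0.1, fail to reject H0; the evidence is not statistically significant.

t = 1.738, df = 8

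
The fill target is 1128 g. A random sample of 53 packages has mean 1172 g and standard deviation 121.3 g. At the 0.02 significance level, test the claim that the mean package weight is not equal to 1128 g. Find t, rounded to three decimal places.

H0: μ = 1128; H1: μ ≠ 1128 (one-sample t-test, two-sided).
t = (x̄ − μ₀)/(s/√n) = (1172 − 1128)/(121.3/√53) = 2.641
df = n − 1 = 52
Two-sided p-value ≈ 0.011
Since p ≈ 0.011 < α = 0.02, reject H0; the data support H1.

2.641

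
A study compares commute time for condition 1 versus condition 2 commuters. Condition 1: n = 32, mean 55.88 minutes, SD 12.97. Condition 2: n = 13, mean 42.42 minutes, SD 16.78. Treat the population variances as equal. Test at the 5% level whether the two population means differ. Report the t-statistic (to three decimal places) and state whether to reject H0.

t = 2.895; reject H0

Let group 1 = condition 1, group 2 = condition 2. H0: μ_1 = μ_2; H1: μ_1 ≠ μ_2 (two-sample pooled-variance t-test, two-sided).
s_p² = [(32−1)·12.97² + (13−1)·16.78²]/(32+13−2) = 199.853
t = (55.88 − 42.42)/√[199.853·(1/32 + 1/13)] = 2.895
df = n₁ + n₂ − 2 = 43
Two-sided p-value ≈ 0.0059
Since p ≈ 0.0059 < α = 0.05, reject H0; the data support H1.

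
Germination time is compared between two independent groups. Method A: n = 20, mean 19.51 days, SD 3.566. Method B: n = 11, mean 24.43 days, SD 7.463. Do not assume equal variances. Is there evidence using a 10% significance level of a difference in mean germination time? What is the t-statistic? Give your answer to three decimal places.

-2.061

Let group 1 = method A, group 2 = method B. H0: μ_1 = μ_2; H1: μ_1 ≠ μ_2 (Welch's two-sample t-test, two-sided).
t = (x̄_1 − x̄_2)/√(s_1²/n_1 + s_2²/n_2) = (19.51 − 24.43)/√(3.566²/20 + 7.463²/11) = -2.061
Welch–Satterthwaite df ≈ 12.56
Two-sided p-value ≈ 0.0606
Since p ≈ 0.0606 < α = 0.1, reject H0; the data support H1.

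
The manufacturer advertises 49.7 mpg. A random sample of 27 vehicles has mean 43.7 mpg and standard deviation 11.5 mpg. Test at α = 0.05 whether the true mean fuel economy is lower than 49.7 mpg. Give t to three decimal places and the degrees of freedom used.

H0: μ = 49.7; H1: μ < 49.7 (one-sample t-test, left-tailed).
t = (x̄ − μ₀)/(s/√n) = (43.7 − 49.7)/(11.5/√27) = -2.711
df = n − 1 = 26
p-value = P(T ≤ -2.711) ≈ 0.0059
Since p ≈ 0.0059 < α = 0.05, reject H0; the evidence is statistically significant.

t = -2.711, df = 26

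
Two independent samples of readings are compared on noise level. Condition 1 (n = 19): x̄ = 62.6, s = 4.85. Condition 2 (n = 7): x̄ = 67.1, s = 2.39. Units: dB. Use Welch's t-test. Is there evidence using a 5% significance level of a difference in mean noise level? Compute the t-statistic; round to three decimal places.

Let group 1 = condition 1, group 2 = condition 2. H0: μ_1 = μ_2; H1: μ_1 ≠ μ_2 (Welch's two-sample t-test, two-sided).
t = (x̄_1 − x̄_2)/√(s_1²/n_1 + s_2²/n_2) = (62.6 − 67.1)/√(4.85²/19 + 2.39²/7) = -3.140
Welch–Satterthwaite df ≈ 21.51
Two-sided p-value ≈ 0.005
Since p ≈ 0.005 < α = 0.05, reject H0; the data support H1.

-3.140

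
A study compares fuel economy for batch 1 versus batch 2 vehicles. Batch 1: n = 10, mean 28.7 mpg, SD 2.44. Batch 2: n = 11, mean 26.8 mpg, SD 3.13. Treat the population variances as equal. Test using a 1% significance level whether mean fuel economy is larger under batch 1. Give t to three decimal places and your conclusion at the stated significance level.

Let group 1 = batch 1, group 2 = batch 2. H0: μ_1 = μ_2; H1: μ_1 > μ_2 (two-sample pooled-variance t-test, right-tailed).
s_p² = [(10−1)·2.44² + (11−1)·3.13²]/(10+11−2) = 7.97639
t = (28.7 − 26.8)/√[7.97639·(1/10 + 1/11)] = 1.540
df = n₁ + n₂ − 2 = 19
p-value = P(T ≥ 1.540) ≈ 0.070
Since p ≈ 0.070 > α = 0.01, fail to reject H0; the evidence is not statistically significant.

t = 1.540; fail to reject H0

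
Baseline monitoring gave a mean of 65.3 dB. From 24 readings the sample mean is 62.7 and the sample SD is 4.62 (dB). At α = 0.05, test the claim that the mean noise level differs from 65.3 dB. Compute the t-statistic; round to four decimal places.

-2.7570

H0: μ = 65.3; H1: μ ≠ 65.3 (one-sample t-test, two-sided).
t = (x̄ − μ₀)/(s/√n) = (62.7 − 65.3)/(4.62/√24) = -2.7570
df = n − 1 = 23
Two-sided p-value ≈ 0.0112
Since p ≈ 0.0112 < α = 0.05, reject H0; the data support H1.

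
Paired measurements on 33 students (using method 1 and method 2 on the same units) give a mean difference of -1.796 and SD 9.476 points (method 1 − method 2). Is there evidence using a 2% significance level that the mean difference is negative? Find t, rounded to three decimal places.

-1.089

H0: μ_d = 0; H1: μ_d < 0 (paired t-test on the differences, left-tailed).
t = d̄/(s_d/√n) = -1.796/(9.476/√33) = -1.089
df = n − 1 = 32
p-value = P(T ≤ -1.089) ≈ 0.1422
Since p ≈ 0.1422 > α = 0.02, fail to reject H0; the evidence is not statistically significant.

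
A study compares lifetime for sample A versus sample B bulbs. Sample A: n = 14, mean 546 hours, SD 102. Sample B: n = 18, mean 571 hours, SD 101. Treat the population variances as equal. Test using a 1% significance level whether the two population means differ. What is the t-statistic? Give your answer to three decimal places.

Let group 1 = sample A, group 2 = sample B. H0: μ_1 = μ_2; H1: μ_1 ≠ μ_2 (two-sample pooled-variance t-test, two-sided).
s_p² = [(14−1)·102² + (18−1)·101²]/(14+18−2) = 10289
t = (546 − 571)/√[10289·(1/14 + 1/18)] = -0.692
df = n₁ + n₂ − 2 = 30
Two-sided p-value ≈ 0.4945
Since p ≈ 0.4945 > α = 0.01, fail to reject H0; the data do not provide sufficient evidence against H0.

-0.692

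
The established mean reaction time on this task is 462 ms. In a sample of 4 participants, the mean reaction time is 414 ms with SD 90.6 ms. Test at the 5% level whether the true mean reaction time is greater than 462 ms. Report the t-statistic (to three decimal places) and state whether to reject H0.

t = -1.060; fail to reject H0

H0: μ = 462; H1: μ > 462 (one-sample t-test, right-tailed).
t = (x̄ − μ₀)/(s/√n) = (414 − 462)/(90.6/√4) = -1.060
df = n − 1 = 3
p-value = P(T ≥ -1.060) ≈ 0.816
Since p ≈ 0.816 > α = 0.05, fail to reject H0; the evidence is not statistically significant.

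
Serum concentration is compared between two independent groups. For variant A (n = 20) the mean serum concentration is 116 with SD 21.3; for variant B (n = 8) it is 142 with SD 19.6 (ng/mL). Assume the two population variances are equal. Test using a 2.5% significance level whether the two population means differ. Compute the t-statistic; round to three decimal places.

Let group 1 = variant A, group 2 = variant B. H0: μ_1 = μ_2; H1: μ_1 ≠ μ_2 (two-sample pooled-variance t-test, two-sided).
s_p² = [(20−1)·21.3² + (8−1)·19.6²]/(20+8−2) = 434.97
t = (116 − 142)/√[434.97·(1/20 + 1/8)] = -2.980
df = n₁ + n₂ − 2 = 26
Two-sided p-value ≈ 0.006
Since p ≈ 0.006 < α = 0.025, reject H0; the evidence is statistically significant.

-2.980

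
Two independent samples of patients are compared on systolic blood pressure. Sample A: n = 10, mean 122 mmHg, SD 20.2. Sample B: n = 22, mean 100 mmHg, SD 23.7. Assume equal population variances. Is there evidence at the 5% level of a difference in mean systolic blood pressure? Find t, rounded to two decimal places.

2.54

Let group 1 = sample A, group 2 = sample B. H0: μ_1 = μ_2; H1: μ_1 ≠ μ_2 (two-sample pooled-variance t-test, two-sided).
s_p² = [(10−1)·20.2² + (22−1)·23.7²]/(10+22−2) = 515.595
t = (122 − 100)/√[515.595·(1/10 + 1/22)] = 2.54
df = n₁ + n₂ − 2 = 30
Two-sided p-value ≈ 0.0165
Since p ≈ 0.0165 < α = 0.05, reject H0; the data support H1.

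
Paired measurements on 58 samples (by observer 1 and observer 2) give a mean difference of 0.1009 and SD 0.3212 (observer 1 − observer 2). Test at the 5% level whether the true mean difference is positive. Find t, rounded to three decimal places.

2.392

H0: μ_d = 0; H1: μ_d > 0 (paired t-test on the differences, right-tailed).
t = d̄/(s_d/√n) = 0.1009/(0.3212/√58) = 2.392
df = n − 1 = 57
p-value = P(T ≥ 2.392) ≈ 0.010
Since p ≈ 0.010 < α = 0.05, reject H0; the data support H1.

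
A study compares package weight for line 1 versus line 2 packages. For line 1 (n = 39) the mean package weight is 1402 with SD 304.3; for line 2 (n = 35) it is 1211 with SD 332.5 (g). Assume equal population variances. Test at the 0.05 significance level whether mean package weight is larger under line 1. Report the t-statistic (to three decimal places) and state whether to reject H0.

t = 2.580; reject H0

Let group 1 = line 1, group 2 = line 2. H0: μ_1 = μ_2; H1: μ_1 > μ_2 (two-sample pooled-variance t-test, right-tailed).
s_p² = [(39−1)·304.3² + (35−1)·332.5²]/(39+35−2) = 101079
t = (1402 − 1211)/√[101079·(1/39 + 1/35)] = 2.580
df = n₁ + n₂ − 2 = 72
p-value = P(T ≥ 2.580) ≈ 0.006
Since p ≈ 0.006 < α = 0.05, reject H0; the data support H1.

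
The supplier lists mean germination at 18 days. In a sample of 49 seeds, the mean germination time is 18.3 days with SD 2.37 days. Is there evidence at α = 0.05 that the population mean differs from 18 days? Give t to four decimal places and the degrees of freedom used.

H0: μ = 18; H1: μ ≠ 18 (one-sample t-test, two-sided).
t = (x̄ − μ₀)/(s/√n) = (18.3 − 18)/(2.37/√49) = 0.8861
df = n − 1 = 48
Two-sided p-value ≈ 0.380
Since p ≈ 0.380 > α = 0.05, fail to reject H0; the data do not provide sufficient evidence against H0.

t = 0.8861, df = 48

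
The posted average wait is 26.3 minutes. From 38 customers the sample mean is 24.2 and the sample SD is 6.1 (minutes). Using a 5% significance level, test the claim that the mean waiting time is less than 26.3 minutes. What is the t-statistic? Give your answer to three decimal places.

-2.122

H0: μ = 26.3; H1: μ < 26.3 (one-sample t-test, left-tailed).
t = (x̄ − μ₀)/(s/√n) = (24.2 − 26.3)/(6.1/√38) = -2.122
df = n − 1 = 37
p-value = P(T ≤ -2.122) ≈ 0.0203
Since p ≈ 0.0203 < α = 0.05, reject H0; the data support H1.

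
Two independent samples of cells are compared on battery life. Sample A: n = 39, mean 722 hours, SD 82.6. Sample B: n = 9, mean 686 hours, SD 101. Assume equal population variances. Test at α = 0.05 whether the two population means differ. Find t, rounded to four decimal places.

Let group 1 = sample A, group 2 = sample B. H0: μ_1 = μ_2; H1: μ_1 ≠ μ_2 (two-sample pooled-variance t-test, two-sided).
s_p² = [(39−1)·82.6² + (9−1)·101²]/(39+9−2) = 7410.28
t = (722 − 686)/√[7410.28·(1/39 + 1/9)] = 1.1309
df = n₁ + n₂ − 2 = 46
Two-sided p-value ≈ 0.264
Since p ≈ 0.264 > α = 0.05, fail to reject H0; the data do not provide sufficient evidence against H0.

1.1309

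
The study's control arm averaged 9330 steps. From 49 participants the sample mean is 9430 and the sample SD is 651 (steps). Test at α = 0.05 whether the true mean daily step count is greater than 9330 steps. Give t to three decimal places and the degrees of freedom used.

t = 1.075, df = 48

H0: μ = 9330; H1: μ > 9330 (one-sample t-test, right-tailed).
t = (x̄ − μ₀)/(s/√n) = (9430 − 9330)/(651/√49) = 1.075
df = n − 1 = 48
p-value = P(T ≥ 1.075) ≈ 0.1438
Since p ≈ 0.1438 > α = 0.05, fail to reject H0; the evidence is not statistically significant.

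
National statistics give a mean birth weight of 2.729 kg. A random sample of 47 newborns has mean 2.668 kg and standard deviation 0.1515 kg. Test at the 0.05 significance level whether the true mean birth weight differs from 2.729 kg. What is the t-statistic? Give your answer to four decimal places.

H0: μ = 2.729; H1: μ ≠ 2.729 (one-sample t-test, two-sided).
t = (x̄ − μ₀)/(s/√n) = (2.668 − 2.729)/(0.1515/√47) = -2.7604
df = n − 1 = 46
Two-sided p-value ≈ 0.008
Since p ≈ 0.008 < α = 0.05, reject H0; the data support H1.

-2.7604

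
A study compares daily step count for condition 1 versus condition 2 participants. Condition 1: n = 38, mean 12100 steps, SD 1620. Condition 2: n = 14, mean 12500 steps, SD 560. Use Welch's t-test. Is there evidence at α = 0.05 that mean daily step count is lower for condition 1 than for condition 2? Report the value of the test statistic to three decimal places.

Let group 1 = condition 1, group 2 = condition 2. H0: μ_1 = μ_2; H1: μ_1 < μ_2 (Welch's two-sample t-test, left-tailed).
t = (x̄_1 − x̄_2)/√(s_1²/n_1 + s_2²/n_2) = (12100 − 12500)/√(1620²/38 + 560²/14) = -1.323
Welch–Satterthwaite df ≈ 49.94
p-value = P(T ≤ -1.323) ≈ 0.0960
Since p ≈ 0.0960 > α = 0.05, fail to reject H0; the data do not provide sufficient evidence against H0.

-1.323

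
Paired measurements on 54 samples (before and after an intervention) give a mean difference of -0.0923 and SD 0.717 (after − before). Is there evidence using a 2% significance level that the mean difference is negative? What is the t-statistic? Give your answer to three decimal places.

H0: μ_d = 0; H1: μ_d < 0 (paired t-test on the differences, left-tailed).
t = d̄/(s_d/√n) = -0.0923/(0.717/√54) = -0.946
df = n − 1 = 53
p-value = P(T ≤ -0.946) ≈ 0.1742
Since p ≈ 0.1742 > α = 0.02, fail to reject H0; the evidence is not statistically significant.

-0.946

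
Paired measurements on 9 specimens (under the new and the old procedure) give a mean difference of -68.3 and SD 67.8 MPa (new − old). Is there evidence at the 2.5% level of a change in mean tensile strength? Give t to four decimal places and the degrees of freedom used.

H0: μ_d = 0; H1: μ_d ≠ 0 (paired t-test on the differences, two-sided).
t = d̄/(s_d/√n) = -68.3/(67.8/√9) = -3.0221
df = n − 1 = 8
Two-sided p-value ≈ 0.017
Since p ≈ 0.017 < α = 0.025, reject H0; the evidence is statistically significant.

t = -3.0221, df = 8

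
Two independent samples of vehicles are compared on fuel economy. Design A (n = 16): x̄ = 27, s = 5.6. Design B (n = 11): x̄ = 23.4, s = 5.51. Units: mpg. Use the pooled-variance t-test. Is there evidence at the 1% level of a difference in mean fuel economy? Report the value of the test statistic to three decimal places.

Let group 1 = design A, group 2 = design B. H0: μ_1 = μ_2; H1: μ_1 ≠ μ_2 (two-sample pooled-variance t-test, two-sided).
s_p² = [(16−1)·5.6² + (11−1)·5.51²]/(16+11−2) = 30.96
t = (27 − 23.4)/√[30.96·(1/16 + 1/11)] = 1.652
df = n₁ + n₂ − 2 = 25
Two-sided p-value ≈ 0.1111
Since p ≈ 0.1111 > α = 0.01, fail to reject H0; the evidence is not statistically significant.

1.652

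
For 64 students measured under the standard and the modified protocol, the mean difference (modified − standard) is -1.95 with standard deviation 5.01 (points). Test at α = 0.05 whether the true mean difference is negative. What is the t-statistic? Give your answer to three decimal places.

H0: μ_d = 0; H1: μ_d < 0 (paired t-test on the differences, left-tailed).
t = d̄/(s_d/√n) = -1.95/(5.01/√64) = -3.114
df = n − 1 = 63
p-value = P(T ≤ -3.114) ≈ 0.0014
Since p ≈ 0.0014 < α = 0.05, reject H0; the evidence is statistically significant.

-3.114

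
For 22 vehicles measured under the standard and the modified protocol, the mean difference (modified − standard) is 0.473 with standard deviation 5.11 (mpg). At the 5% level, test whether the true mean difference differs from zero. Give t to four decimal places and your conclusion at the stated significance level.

H0: μ_d = 0; H1: μ_d ≠ 0 (paired t-test on the differences, two-sided).
t = d̄/(s_d/√n) = 0.473/(5.11/√22) = 0.4342
df = n − 1 = 21
Two-sided p-value ≈ 0.669
Since p ≈ 0.669 > α = 0.05, fail to reject H0; the data do not provide sufficient evidence against H0.

t = 0.4342; fail to reject H0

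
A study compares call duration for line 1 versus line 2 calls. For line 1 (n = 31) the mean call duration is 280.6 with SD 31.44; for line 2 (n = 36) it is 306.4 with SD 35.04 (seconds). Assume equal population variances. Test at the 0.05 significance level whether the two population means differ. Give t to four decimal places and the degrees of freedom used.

t = -3.1501, df = 65

Let group 1 = line 1, group 2 = line 2. H0: μ_1 = μ_2; H1: μ_1 ≠ μ_2 (two-sample pooled-variance t-test, two-sided).
s_p² = [(31−1)·31.44² + (36−1)·35.04²]/(31+36−2) = 1117.34
t = (280.6 − 306.4)/√[1117.34·(1/31 + 1/36)] = -3.1501
df = n₁ + n₂ − 2 = 65
Two-sided p-value ≈ 0.002
Since p ≈ 0.002 < α = 0.05, reject H0; the data support H1.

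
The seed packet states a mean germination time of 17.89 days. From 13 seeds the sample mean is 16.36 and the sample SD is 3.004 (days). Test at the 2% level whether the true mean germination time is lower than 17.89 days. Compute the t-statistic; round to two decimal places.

H0: μ = 17.89; H1: μ < 17.89 (one-sample t-test, left-tailed).
t = (x̄ − μ₀)/(s/√n) = (16.36 − 17.89)/(3.004/√13) = -1.84
df = n − 1 = 12
p-value = P(T ≤ -1.84) ≈ 0.0456
Since p ≈ 0.0456 > α = 0.02, fail to reject H0; the evidence is not statistically significant.

-1.84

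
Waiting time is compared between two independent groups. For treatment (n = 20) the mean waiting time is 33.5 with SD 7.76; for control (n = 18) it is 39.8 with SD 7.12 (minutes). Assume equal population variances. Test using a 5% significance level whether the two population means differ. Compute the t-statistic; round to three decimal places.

-2.598

Let group 1 = treatment, group 2 = control. H0: μ_1 = μ_2; H1: μ_1 ≠ μ_2 (two-sample pooled-variance t-test, two-sided).
s_p² = [(20−1)·7.76² + (18−1)·7.12²]/(20+18−2) = 55.7205
t = (33.5 − 39.8)/√[55.7205·(1/20 + 1/18)] = -2.598
df = n₁ + n₂ − 2 = 36
Two-sided p-value ≈ 0.0135
Since p ≈ 0.0135 < α = 0.05, reject H0; the data support H1.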